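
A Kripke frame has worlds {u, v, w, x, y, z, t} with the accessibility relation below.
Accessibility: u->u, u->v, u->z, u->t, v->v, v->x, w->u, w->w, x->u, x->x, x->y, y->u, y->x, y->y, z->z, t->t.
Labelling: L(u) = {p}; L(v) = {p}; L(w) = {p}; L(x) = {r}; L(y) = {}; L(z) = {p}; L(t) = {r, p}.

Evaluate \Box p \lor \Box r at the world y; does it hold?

No

At y: \Box p is false, \Box r is false, so \Box p \lor \Box r is false.
  At y: \Box p requires p at every successor {u, x, y}.
    p fails at x, so \Box p is false at y.
  At y: \Box r requires r at every successor {u, x, y}.
    r fails at u, so \Box r is false at y.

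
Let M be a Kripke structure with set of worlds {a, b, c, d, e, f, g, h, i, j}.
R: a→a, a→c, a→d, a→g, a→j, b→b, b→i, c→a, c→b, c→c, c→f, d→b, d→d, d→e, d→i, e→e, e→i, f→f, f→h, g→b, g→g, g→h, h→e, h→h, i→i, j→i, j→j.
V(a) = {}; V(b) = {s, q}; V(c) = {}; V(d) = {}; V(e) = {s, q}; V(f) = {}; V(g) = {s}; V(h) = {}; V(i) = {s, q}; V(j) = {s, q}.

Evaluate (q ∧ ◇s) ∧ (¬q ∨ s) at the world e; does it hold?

Recall that ◇ψ holds at a world iff ψ holds at some accessible world.
At e: q ∧ ◇s is true, ¬q ∨ s is true, so (q ∧ ◇s) ∧ (¬q ∨ s) is true.
  At e: q is true, ◇s is true, so q ∧ ◇s is true.
    At e: ◇s requires s at some successor in {e, i}.
      s holds at e, so ◇s is true at e.

Yes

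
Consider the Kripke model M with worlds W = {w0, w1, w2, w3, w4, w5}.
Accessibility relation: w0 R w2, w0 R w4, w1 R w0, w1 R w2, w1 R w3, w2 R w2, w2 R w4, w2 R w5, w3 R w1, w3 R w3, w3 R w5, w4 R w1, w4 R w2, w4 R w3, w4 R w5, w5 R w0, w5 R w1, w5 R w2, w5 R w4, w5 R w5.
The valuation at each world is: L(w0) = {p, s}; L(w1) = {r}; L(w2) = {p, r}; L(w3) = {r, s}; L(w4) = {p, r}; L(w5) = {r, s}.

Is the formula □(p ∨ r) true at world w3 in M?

Yes

At w3: □(p ∨ r) requires p ∨ r at every successor {w1, w3, w5}.
  At w1: p ∨ r is true.
  At w3: p ∨ r is true.
  At w5: p ∨ r is true.
So □(p ∨ r) is true at w3.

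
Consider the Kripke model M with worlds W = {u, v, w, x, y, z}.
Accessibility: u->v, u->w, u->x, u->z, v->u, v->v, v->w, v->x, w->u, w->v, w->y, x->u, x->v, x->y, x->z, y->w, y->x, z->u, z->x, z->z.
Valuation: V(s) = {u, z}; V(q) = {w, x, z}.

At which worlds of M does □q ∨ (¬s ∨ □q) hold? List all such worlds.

Let φ = □q ∨ (¬s ∨ □q). Evaluate φ at each world:
  u (successors {v, w, x, z}): φ is false.
  v (successors {u, v, w, x}): φ is true.
  w (successors {u, v, y}): φ is true.
  x (successors {u, v, y, z}): φ is true.
  y (successors {w, x}): φ is true.
  z (successors {u, x, z}): φ is false.
For instance, at w:
  At w: □q is false, ¬s ∨ □q is true, so □q ∨ (¬s ∨ □q) is true.
    At w: □q requires q at every successor {u, v, y}.
      q fails at u, so □q is false at w.
    At w: ¬s is true, □q is false, so ¬s ∨ □q is true.
      At w: □q requires q at every successor {u, v, y}.
        q fails at u, so □q is false at w.
Satisfying worlds: {v, w, x, y}

v, w, x, y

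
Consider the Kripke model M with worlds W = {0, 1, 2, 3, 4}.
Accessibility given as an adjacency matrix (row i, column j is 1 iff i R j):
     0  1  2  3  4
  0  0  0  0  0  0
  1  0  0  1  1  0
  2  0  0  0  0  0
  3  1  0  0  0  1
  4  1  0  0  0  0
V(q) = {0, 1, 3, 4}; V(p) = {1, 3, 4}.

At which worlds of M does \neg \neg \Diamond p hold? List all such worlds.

Let φ = \neg \neg \Diamond p. Evaluate φ at each world:
  0 (successors ∅): φ is false.
  1 (successors {2, 3}): φ is true.
  2 (successors ∅): φ is false.
  3 (successors {0, 4}): φ is true.
  4 (successors {0}): φ is false.
For instance, at 1:
  At 1: \neg \Diamond p is false, so \neg \neg \Diamond p is true.
    At 1: \Diamond p is true, so \neg \Diamond p is false.
      At 1: \Diamond p requires p at some successor in {2, 3}.
        p holds at 3, so \Diamond p is true at 1.
Satisfying worlds: {1, 3}

1, 3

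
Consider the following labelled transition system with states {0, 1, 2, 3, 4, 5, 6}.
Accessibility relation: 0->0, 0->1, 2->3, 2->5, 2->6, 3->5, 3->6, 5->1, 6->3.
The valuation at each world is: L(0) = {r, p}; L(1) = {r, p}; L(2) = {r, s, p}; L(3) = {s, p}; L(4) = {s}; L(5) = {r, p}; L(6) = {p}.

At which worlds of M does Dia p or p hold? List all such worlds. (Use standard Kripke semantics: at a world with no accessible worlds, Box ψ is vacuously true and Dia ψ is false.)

Recall that Dia ψ holds at a world iff ψ holds at some accessible world.
Let φ = Dia p or p. Evaluate φ at each world:
  0 (successors {0, 1}): φ is true.
  1 (successors ∅): φ is true.
  2 (successors {3, 5, 6}): φ is true.
  3 (successors {5, 6}): φ is true.
  4 (successors ∅): φ is false.
  5 (successors {1}): φ is true.
  6 (successors {3}): φ is true.
For instance, at 3:
  At 3: Dia p is true, p is true, so Dia p or p is true.
    At 3: Dia p requires p at some successor in {5, 6}.
      p holds at 5, so Dia p is true at 3.
Satisfying worlds: {0, 1, 2, 3, 5, 6}

0, 1, 2, 3, 5, 6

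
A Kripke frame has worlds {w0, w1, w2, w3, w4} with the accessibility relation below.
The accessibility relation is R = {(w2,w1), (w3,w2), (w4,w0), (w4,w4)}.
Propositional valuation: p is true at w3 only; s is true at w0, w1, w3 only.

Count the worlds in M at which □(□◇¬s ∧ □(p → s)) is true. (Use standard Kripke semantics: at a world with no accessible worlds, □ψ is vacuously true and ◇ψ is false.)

3

Let φ = □(□◇¬s ∧ □(p → s)). Evaluate φ at each world:
  w0 (successors ∅): φ is true.
  w1 (successors ∅): φ is true.
  w2 (successors {w1}): φ is true.
  w3 (successors {w2}): φ is false.
  w4 (successors {w0, w4}): φ is false.
For instance, at w4:
  At w4: □(□◇¬s ∧ □(p → s)) requires □◇¬s ∧ □(p → s) at every successor {w0, w4}.
    □◇¬s ∧ □(p → s) fails at w4, so □(□◇¬s ∧ □(p → s)) is false at w4.
      At w4: □◇¬s is false, □(p → s) is true, so □◇¬s ∧ □(p → s) is false.
Satisfying worlds: {w0, w1, w2}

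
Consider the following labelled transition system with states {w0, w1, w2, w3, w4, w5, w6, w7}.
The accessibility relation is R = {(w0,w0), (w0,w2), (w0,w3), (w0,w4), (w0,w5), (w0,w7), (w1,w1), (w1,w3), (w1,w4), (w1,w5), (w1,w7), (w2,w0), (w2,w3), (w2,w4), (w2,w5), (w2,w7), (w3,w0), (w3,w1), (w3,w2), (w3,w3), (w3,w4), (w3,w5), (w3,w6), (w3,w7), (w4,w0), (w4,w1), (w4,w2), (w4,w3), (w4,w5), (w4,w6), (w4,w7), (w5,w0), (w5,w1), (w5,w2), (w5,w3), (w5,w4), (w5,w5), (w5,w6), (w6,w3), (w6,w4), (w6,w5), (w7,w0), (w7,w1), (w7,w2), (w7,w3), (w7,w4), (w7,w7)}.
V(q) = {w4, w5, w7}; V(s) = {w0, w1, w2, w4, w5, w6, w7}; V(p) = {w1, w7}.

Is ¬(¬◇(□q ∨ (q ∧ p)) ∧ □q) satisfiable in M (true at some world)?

Recall that □ψ holds at a world iff ψ holds at every accessible world, and ◇ψ holds iff ψ holds at some accessible world.
Let φ = ¬(¬◇(□q ∨ (q ∧ p)) ∧ □q). Evaluate φ at each world:
  w0 (successors {w0, w2, w3, w4, w5, w7}): φ is true.
  w1 (successors {w1, w3, w4, w5, w7}): φ is true.
  w2 (successors {w0, w3, w4, w5, w7}): φ is true.
  w3 (successors {w0, w1, w2, w3, w4, w5, w6, w7}): φ is true.
  w4 (successors {w0, w1, w2, w3, w5, w6, w7}): φ is true.
  w5 (successors {w0, w1, w2, w3, w4, w5, w6}): φ is true.
  w6 (successors {w3, w4, w5}): φ is true.
  w7 (successors {w0, w1, w2, w3, w4, w7}): φ is true.
Detail at w0 (witness):
  At w0: ¬◇(□q ∨ (q ∧ p)) ∧ □q is false, so ¬(¬◇(□q ∨ (q ∧ p)) ∧ □q) is true.
    At w0: ¬◇(□q ∨ (q ∧ p)) is false, □q is false, so ¬◇(□q ∨ (q ∧ p)) ∧ □q is false.
      At w0: ◇(□q ∨ (q ∧ p)) is true, so ¬◇(□q ∨ (q ∧ p)) is false.
      At w0: □q requires q at every successor {w0, w2, w3, w4, w5, w7}.
        q fails at w0, so □q is false at w0.

Yes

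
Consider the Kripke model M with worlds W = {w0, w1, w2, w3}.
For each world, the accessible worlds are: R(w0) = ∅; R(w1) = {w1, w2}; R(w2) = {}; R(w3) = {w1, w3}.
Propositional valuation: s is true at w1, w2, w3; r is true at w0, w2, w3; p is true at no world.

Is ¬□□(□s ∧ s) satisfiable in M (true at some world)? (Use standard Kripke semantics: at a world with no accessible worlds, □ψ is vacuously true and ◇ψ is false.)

No

Let φ = ¬□□(□s ∧ s). Evaluate φ at each world:
  w0 (successors ∅): φ is false.
  w1 (successors {w1, w2}): φ is false.
  w2 (successors ∅): φ is false.
  w3 (successors {w1, w3}): φ is false.
For instance, at w3:
  At w3: □□(□s ∧ s) is true, so ¬□□(□s ∧ s) is false.
    At w3: □□(□s ∧ s) requires □(□s ∧ s) at every successor {w1, w3}.
      At w1: □(□s ∧ s) is true.
      At w3: □(□s ∧ s) is true.
    So □□(□s ∧ s) is true at w3.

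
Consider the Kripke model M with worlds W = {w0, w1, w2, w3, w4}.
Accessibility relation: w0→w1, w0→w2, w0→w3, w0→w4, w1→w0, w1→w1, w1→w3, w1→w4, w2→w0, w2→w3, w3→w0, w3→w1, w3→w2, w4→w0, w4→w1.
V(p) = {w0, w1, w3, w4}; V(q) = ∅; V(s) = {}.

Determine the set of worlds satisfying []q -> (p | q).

Let φ = []q -> (p | q). Evaluate φ at each world:
  w0 (successors {w1, w2, w3, w4}): φ is true.
  w1 (successors {w0, w1, w3, w4}): φ is true.
  w2 (successors {w0, w3}): φ is true.
  w3 (successors {w0, w1, w2}): φ is true.
  w4 (successors {w0, w1}): φ is true.
For instance, at w4:
  At w4: []q is false, p | q is true, so []q -> (p | q) is true.
    At w4: []q requires q at every successor {w0, w1}.
      q fails at w0, so []q is false at w4.
Satisfying worlds: {w0, w1, w2, w3, w4}

w0, w1, w2, w3, w4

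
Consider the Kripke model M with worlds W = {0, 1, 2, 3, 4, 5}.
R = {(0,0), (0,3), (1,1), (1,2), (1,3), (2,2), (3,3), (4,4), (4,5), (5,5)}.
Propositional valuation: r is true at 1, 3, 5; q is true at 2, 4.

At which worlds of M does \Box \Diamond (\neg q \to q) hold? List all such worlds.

2

Recall that \Box ψ holds at a world iff ψ holds at every accessible world, and \Diamond ψ holds iff ψ holds at some accessible world.
Let φ = \Box \Diamond (\neg q \to q). Evaluate φ at each world:
  0 (successors {0, 3}): φ is false.
  1 (successors {1, 2, 3}): φ is false.
  2 (successors {2}): φ is true.
  3 (successors {3}): φ is false.
  4 (successors {4, 5}): φ is false.
  5 (successors {5}): φ is false.
For instance, at 0:
  At 0: \Box \Diamond (\neg q \to q) requires \Diamond (\neg q \to q) at every successor {0, 3}.
    \Diamond (\neg q \to q) fails at 0, so \Box \Diamond (\neg q \to q) is false at 0.
      At 0: \Diamond (\neg q \to q) requires \neg q \to q at some successor in {0, 3}.
        At 0: \neg q \to q is false.
        At 3: \neg q \to q is false.
      So \Diamond (\neg q \to q) is false at 0.
Satisfying worlds: {2}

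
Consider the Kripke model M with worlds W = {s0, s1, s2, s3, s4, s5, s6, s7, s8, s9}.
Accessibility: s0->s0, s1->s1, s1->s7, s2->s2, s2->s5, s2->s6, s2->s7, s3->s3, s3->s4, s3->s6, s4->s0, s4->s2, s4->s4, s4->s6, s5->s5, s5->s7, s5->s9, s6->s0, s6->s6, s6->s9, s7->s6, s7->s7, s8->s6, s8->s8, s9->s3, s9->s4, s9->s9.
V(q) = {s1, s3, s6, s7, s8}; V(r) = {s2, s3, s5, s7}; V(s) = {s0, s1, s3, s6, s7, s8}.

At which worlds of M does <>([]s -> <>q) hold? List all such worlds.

Recall that []ψ holds at a world iff ψ holds at every accessible world, and <>ψ holds iff ψ holds at some accessible world.
Let φ = <>([]s -> <>q). Evaluate φ at each world:
  s0 (successors {s0}): φ is false.
  s1 (successors {s1, s7}): φ is true.
  s2 (successors {s2, s5, s6, s7}): φ is true.
  s3 (successors {s3, s4, s6}): φ is true.
  s4 (successors {s0, s2, s4, s6}): φ is true.
  s5 (successors {s5, s7, s9}): φ is true.
  s6 (successors {s0, s6, s9}): φ is true.
  s7 (successors {s6, s7}): φ is true.
  s8 (successors {s6, s8}): φ is true.
  s9 (successors {s3, s4, s9}): φ is true.
For instance, at s1:
  At s1: <>([]s -> <>q) requires []s -> <>q at some successor in {s1, s7}.
    []s -> <>q holds at s1, so <>([]s -> <>q) is true at s1.
      At s1: []s is true, <>q is true, so []s -> <>q is true.
Satisfying worlds: {s1, s2, s3, s4, s5, s6, s7, s8, s9}

s1, s2, s3, s4, s5, s6, s7, s8, s9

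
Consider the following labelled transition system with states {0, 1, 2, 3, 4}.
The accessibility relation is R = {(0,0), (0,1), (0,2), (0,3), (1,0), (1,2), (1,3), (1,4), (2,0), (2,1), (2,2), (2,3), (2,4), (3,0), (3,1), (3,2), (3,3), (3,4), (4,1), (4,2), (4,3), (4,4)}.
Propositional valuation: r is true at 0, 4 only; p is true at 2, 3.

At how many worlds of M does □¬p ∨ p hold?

Let φ = □¬p ∨ p. Evaluate φ at each world:
  0 (successors {0, 1, 2, 3}): φ is false.
  1 (successors {0, 2, 3, 4}): φ is false.
  2 (successors {0, 1, 2, 3, 4}): φ is true.
  3 (successors {0, 1, 2, 3, 4}): φ is true.
  4 (successors {1, 2, 3, 4}): φ is false.
For instance, at 1:
  At 1: □¬p is false, p is false, so □¬p ∨ p is false.
    At 1: □¬p requires ¬p at every successor {0, 2, 3, 4}.
      ¬p fails at 2, so □¬p is false at 1.
Satisfying worlds: {2, 3}

2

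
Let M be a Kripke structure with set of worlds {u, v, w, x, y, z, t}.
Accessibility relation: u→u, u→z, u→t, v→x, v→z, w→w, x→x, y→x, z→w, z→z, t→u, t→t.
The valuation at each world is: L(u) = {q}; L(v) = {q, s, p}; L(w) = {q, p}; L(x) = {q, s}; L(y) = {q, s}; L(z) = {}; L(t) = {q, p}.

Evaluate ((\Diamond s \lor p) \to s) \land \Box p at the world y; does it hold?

At y: (\Diamond s \lor p) \to s is true, \Box p is false, so ((\Diamond s \lor p) \to s) \land \Box p is false.
  At y: \Diamond s \lor p is true, s is true, so (\Diamond s \lor p) \to s is true.
    At y: \Diamond s is true, p is false, so \Diamond s \lor p is true.
      At y: \Diamond s requires s at some successor in {x}.
        s holds at x, so \Diamond s is true at y.
  At y: \Box p requires p at every successor {x}.
    p fails at x, so \Box p is false at y.

No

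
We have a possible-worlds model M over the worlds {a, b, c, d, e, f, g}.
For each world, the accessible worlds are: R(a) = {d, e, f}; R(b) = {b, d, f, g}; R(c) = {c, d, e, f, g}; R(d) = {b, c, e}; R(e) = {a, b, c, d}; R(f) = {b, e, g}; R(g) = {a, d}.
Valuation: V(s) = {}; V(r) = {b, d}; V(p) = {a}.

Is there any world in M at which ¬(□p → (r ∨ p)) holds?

Recall that □ψ holds at a world iff ψ holds at every accessible world, and ◇ψ holds iff ψ holds at some accessible world.
Let φ = ¬(□p → (r ∨ p)). Evaluate φ at each world:
  a (successors {d, e, f}): φ is false.
  b (successors {b, d, f, g}): φ is false.
  c (successors {c, d, e, f, g}): φ is false.
  d (successors {b, c, e}): φ is false.
  e (successors {a, b, c, d}): φ is false.
  f (successors {b, e, g}): φ is false.
  g (successors {a, d}): φ is false.
For instance, at d:
  At d: □p → (r ∨ p) is true, so ¬(□p → (r ∨ p)) is false.
    At d: □p is false, r ∨ p is true, so □p → (r ∨ p) is true.
      At d: □p requires p at every successor {b, c, e}.
        p fails at b, so □p is false at d.

No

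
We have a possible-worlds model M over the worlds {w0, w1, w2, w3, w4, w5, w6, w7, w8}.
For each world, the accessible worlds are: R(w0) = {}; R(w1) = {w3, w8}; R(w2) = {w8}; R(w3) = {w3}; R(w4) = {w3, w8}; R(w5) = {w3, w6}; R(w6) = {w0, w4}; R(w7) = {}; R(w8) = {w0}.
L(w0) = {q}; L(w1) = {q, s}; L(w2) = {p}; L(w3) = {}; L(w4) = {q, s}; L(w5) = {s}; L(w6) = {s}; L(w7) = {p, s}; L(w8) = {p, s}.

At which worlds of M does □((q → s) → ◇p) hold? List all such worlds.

w0, w6, w7, w8

Recall that □ψ holds at a world iff ψ holds at every accessible world, and ◇ψ holds iff ψ holds at some accessible world.
Let φ = □((q → s) → ◇p). Evaluate φ at each world:
  w0 (successors ∅): φ is true.
  w1 (successors {w3, w8}): φ is false.
  w2 (successors {w8}): φ is false.
  w3 (successors {w3}): φ is false.
  w4 (successors {w3, w8}): φ is false.
  w5 (successors {w3, w6}): φ is false.
  w6 (successors {w0, w4}): φ is true.
  w7 (successors ∅): φ is true.
  w8 (successors {w0}): φ is true.
For instance, at w3:
  At w3: □((q → s) → ◇p) requires (q → s) → ◇p at every successor {w3}.
    (q → s) → ◇p fails at w3, so □((q → s) → ◇p) is false at w3.
      At w3: q → s is true, ◇p is false, so (q → s) → ◇p is false.
Satisfying worlds: {w0, w6, w7, w8}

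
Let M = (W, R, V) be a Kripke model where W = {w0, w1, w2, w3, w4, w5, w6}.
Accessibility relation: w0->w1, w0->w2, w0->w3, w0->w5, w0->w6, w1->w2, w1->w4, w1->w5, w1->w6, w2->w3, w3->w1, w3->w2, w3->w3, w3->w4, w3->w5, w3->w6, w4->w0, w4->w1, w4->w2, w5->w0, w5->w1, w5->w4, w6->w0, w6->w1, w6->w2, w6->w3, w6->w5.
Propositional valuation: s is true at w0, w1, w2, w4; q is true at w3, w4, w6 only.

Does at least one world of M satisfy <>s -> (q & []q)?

Yes

Let φ = <>s -> (q & []q). Evaluate φ at each world:
  w0 (successors {w1, w2, w3, w5, w6}): φ is false.
  w1 (successors {w2, w4, w5, w6}): φ is false.
  w2 (successors {w3}): φ is true.
  w3 (successors {w1, w2, w3, w4, w5, w6}): φ is false.
  w4 (successors {w0, w1, w2}): φ is false.
  w5 (successors {w0, w1, w4}): φ is false.
  w6 (successors {w0, w1, w2, w3, w5}): φ is false.
Detail at w2 (witness):
  At w2: <>s is false, q & []q is false, so <>s -> (q & []q) is true.
    At w2: <>s requires s at some successor in {w3}.
      At w3: s is false.
    So <>s is false at w2.
    At w2: q is false, []q is true, so q & []q is false.
      At w2: []q requires q at every successor {w3}.
        At w3: q is true.
      So []q is true at w2.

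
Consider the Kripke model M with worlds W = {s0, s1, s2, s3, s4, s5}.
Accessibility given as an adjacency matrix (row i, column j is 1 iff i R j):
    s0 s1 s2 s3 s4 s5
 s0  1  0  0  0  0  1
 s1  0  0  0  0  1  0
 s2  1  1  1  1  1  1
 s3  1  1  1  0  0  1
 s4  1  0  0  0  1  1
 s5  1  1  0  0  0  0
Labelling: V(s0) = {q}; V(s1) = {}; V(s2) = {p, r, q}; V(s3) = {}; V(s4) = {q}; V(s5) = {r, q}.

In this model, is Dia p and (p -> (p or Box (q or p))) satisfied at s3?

At s3: Dia p is true, p -> (p or Box (q or p)) is true, so Dia p and (p -> (p or Box (q or p))) is true.
  At s3: Dia p requires p at some successor in {s0, s1, s2, s5}.
    p holds at s2, so Dia p is true at s3.
  At s3: p is false, p or Box (q or p) is false, so p -> (p or Box (q or p)) is true.
    At s3: p is false, Box (q or p) is false, so p or Box (q or p) is false.
      At s3: Box (q or p) requires q or p at every successor {s0, s1, s2, s5}.
        q or p fails at s1, so Box (q or p) is false at s3.

Yes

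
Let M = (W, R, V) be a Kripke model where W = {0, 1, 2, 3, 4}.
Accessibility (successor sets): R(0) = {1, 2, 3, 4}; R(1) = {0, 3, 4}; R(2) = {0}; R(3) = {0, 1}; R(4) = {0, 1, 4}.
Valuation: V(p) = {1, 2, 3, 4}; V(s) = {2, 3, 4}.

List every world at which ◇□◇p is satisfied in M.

Let φ = ◇□◇p. Evaluate φ at each world:
  0 (successors {1, 2, 3, 4}): φ is true.
  1 (successors {0, 3, 4}): φ is true.
  2 (successors {0}): φ is false.
  3 (successors {0, 1}): φ is true.
  4 (successors {0, 1, 4}): φ is true.
For instance, at 1:
  At 1: ◇□◇p requires □◇p at some successor in {0, 3, 4}.
    □◇p holds at 3, so ◇□◇p is true at 1.
      At 3: □◇p requires ◇p at every successor {0, 1}.
        At 0: ◇p is true.
        At 1: ◇p is true.
      So □◇p is true at 3.
Satisfying worlds: {0, 1, 3, 4}

0, 1, 3, 4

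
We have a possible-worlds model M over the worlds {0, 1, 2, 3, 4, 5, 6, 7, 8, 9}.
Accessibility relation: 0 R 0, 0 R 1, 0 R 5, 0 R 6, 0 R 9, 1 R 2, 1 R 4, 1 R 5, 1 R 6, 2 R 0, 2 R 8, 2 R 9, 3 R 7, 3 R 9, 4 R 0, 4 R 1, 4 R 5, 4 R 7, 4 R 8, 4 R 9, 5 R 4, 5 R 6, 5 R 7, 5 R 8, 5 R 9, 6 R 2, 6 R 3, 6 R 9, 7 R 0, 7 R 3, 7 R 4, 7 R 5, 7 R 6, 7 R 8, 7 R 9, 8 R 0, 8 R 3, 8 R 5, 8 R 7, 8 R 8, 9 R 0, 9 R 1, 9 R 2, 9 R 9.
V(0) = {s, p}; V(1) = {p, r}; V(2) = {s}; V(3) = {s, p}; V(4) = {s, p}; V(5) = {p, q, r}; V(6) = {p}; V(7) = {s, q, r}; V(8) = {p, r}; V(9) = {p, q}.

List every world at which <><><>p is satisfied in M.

0, 1, 2, 3, 4, 5, 6, 7, 8, 9

Let φ = <><><>p. Evaluate φ at each world:
  0 (successors {0, 1, 5, 6, 9}): φ is true.
  1 (successors {2, 4, 5, 6}): φ is true.
  2 (successors {0, 8, 9}): φ is true.
  3 (successors {7, 9}): φ is true.
  4 (successors {0, 1, 5, 7, 8, 9}): φ is true.
  5 (successors {4, 6, 7, 8, 9}): φ is true.
  6 (successors {2, 3, 9}): φ is true.
  7 (successors {0, 3, 4, 5, 6, 8, 9}): φ is true.
  8 (successors {0, 3, 5, 7, 8}): φ is true.
  9 (successors {0, 1, 2, 9}): φ is true.
For instance, at 3:
  At 3: <><><>p requires <><>p at some successor in {7, 9}.
    <><>p holds at 7, so <><><>p is true at 3.
      At 7: <><>p requires <>p at some successor in {0, 3, 4, 5, 6, 8, 9}.
        <>p holds at 0, so <><>p is true at 7.
Satisfying worlds: {0, 1, 2, 3, 4, 5, 6, 7, 8, 9}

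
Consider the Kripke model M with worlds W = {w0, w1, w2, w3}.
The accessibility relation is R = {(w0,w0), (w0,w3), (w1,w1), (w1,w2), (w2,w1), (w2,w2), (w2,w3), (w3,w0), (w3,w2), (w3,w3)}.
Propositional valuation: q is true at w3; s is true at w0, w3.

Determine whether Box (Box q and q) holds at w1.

No

At w1: Box (Box q and q) requires Box q and q at every successor {w1, w2}.
  Box q and q fails at w1, so Box (Box q and q) is false at w1.
    At w1: Box q is false, q is false, so Box q and q is false.
      At w1: Box q requires q at every successor {w1, w2}.
        q fails at w1, so Box q is false at w1.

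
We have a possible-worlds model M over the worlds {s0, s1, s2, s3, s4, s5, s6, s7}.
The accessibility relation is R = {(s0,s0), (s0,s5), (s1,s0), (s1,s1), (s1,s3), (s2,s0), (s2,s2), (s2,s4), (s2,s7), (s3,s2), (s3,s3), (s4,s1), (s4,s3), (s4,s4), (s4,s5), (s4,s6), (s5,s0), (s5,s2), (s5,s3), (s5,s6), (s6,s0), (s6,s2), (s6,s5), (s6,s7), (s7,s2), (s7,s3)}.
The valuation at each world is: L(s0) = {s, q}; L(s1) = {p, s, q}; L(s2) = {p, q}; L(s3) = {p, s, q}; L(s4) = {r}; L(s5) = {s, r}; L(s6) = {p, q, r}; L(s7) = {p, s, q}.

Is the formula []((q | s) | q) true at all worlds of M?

No

Let φ = []((q | s) | q). Evaluate φ at each world:
  s0 (successors {s0, s5}): φ is true.
  s1 (successors {s0, s1, s3}): φ is true.
  s2 (successors {s0, s2, s4, s7}): φ is false.
  s3 (successors {s2, s3}): φ is true.
  s4 (successors {s1, s3, s4, s5, s6}): φ is false.
  s5 (successors {s0, s2, s3, s6}): φ is true.
  s6 (successors {s0, s2, s5, s7}): φ is true.
  s7 (successors {s2, s3}): φ is true.
Detail at s2 (counterexample):
  At s2: []((q | s) | q) requires (q | s) | q at every successor {s0, s2, s4, s7}.
    (q | s) | q fails at s4, so []((q | s) | q) is false at s2.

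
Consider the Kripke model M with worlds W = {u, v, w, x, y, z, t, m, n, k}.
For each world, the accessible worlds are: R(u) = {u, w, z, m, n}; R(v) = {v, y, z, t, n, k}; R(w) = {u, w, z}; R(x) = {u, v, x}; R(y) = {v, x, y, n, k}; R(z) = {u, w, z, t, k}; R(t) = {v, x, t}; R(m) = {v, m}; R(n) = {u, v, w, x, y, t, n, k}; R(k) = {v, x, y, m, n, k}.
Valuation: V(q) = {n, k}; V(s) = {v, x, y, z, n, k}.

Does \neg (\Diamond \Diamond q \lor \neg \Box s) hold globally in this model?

No

Let φ = \neg (\Diamond \Diamond q \lor \neg \Box s). Evaluate φ at each world:
  u (successors {u, w, z, m, n}): φ is false.
  v (successors {v, y, z, t, n, k}): φ is false.
  w (successors {u, w, z}): φ is false.
  x (successors {u, v, x}): φ is false.
  y (successors {v, x, y, n, k}): φ is false.
  z (successors {u, w, z, t, k}): φ is false.
  t (successors {v, x, t}): φ is false.
  m (successors {v, m}): φ is false.
  n (successors {u, v, w, x, y, t, n, k}): φ is false.
  k (successors {v, x, y, m, n, k}): φ is false.
Detail at u (counterexample):
  At u: \Diamond \Diamond q \lor \neg \Box s is true, so \neg (\Diamond \Diamond q \lor \neg \Box s) is false.
    At u: \Diamond \Diamond q is true, \neg \Box s is true, so \Diamond \Diamond q \lor \neg \Box s is true.
      At u: \Diamond \Diamond q requires \Diamond q at some successor in {u, w, z, m, n}.
        \Diamond q holds at u, so \Diamond \Diamond q is true at u.
      At u: \Box s is false, so \neg \Box s is true.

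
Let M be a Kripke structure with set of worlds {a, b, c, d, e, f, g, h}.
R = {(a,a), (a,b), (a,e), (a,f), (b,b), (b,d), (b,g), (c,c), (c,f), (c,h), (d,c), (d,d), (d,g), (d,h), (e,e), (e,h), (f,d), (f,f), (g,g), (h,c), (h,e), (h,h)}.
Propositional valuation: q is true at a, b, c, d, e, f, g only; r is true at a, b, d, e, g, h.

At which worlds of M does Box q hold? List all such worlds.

Let φ = Box q. Evaluate φ at each world:
  a (successors {a, b, e, f}): φ is true.
  b (successors {b, d, g}): φ is true.
  c (successors {c, f, h}): φ is false.
  d (successors {c, d, g, h}): φ is false.
  e (successors {e, h}): φ is false.
  f (successors {d, f}): φ is true.
  g (successors {g}): φ is true.
  h (successors {c, e, h}): φ is false.
For instance, at b:
  At b: Box q requires q at every successor {b, d, g}.
    At b: q is true.
    At d: q is true.
    At g: q is true.
  So Box q is true at b.
Satisfying worlds: {a, b, f, g}

a, b, f, g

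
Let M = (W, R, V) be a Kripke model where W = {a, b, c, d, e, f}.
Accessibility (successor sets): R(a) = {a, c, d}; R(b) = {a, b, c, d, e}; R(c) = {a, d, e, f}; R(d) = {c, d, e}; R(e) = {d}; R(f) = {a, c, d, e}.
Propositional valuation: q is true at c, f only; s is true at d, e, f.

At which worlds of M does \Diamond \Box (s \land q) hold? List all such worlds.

none

Let φ = \Diamond \Box (s \land q). Evaluate φ at each world:
  a (successors {a, c, d}): φ is false.
  b (successors {a, b, c, d, e}): φ is false.
  c (successors {a, d, e, f}): φ is false.
  d (successors {c, d, e}): φ is false.
  e (successors {d}): φ is false.
  f (successors {a, c, d, e}): φ is false.
For instance, at a:
  At a: \Diamond \Box (s \land q) requires \Box (s \land q) at some successor in {a, c, d}.
    At a: \Box (s \land q) is false.
    At c: \Box (s \land q) is false.
    At d: \Box (s \land q) is false.
  So \Diamond \Box (s \land q) is false at a.
Satisfying worlds: none.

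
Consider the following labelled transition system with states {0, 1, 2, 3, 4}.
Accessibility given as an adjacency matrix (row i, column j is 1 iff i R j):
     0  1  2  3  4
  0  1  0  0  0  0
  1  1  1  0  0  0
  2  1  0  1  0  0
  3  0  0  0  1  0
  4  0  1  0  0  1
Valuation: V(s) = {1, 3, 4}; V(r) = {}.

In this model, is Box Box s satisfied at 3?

At 3: Box Box s requires Box s at every successor {3}.
    At 3: Box s requires s at every successor {3}.
      At 3: s is true.
    So Box s is true at 3.
So Box Box s is true at 3.

Yes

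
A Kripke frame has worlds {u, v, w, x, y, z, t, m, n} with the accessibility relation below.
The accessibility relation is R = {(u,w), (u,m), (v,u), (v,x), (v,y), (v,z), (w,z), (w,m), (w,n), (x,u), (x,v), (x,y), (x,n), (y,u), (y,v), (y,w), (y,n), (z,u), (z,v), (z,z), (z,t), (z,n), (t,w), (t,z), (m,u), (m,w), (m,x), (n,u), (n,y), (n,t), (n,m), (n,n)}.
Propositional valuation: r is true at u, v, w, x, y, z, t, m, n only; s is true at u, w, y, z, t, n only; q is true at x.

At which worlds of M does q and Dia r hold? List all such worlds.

Recall that Dia ψ holds at a world iff ψ holds at some accessible world.
Let φ = q and Dia r. Evaluate φ at each world:
  u (successors {w, m}): φ is false.
  v (successors {u, x, y, z}): φ is false.
  w (successors {z, m, n}): φ is false.
  x (successors {u, v, y, n}): φ is true.
  y (successors {u, v, w, n}): φ is false.
  z (successors {u, v, z, t, n}): φ is false.
  t (successors {w, z}): φ is false.
  m (successors {u, w, x}): φ is false.
  n (successors {u, y, t, m, n}): φ is false.
For instance, at n:
  At n: q is false, Dia r is true, so q and Dia r is false.
    At n: Dia r requires r at some successor in {u, y, t, m, n}.
      r holds at u, so Dia r is true at n.
Satisfying worlds: {x}

x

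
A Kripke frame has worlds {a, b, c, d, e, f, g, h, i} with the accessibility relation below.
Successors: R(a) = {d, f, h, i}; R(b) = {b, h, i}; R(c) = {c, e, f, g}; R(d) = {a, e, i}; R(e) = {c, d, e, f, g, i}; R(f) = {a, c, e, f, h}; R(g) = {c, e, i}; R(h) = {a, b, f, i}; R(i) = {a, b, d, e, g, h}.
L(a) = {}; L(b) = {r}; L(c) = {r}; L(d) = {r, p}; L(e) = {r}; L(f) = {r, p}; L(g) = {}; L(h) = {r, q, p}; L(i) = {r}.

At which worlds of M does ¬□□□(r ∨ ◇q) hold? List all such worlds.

a, b, c, d, e, f, g, h, i

Let φ = ¬□□□(r ∨ ◇q). Evaluate φ at each world:
  a (successors {d, f, h, i}): φ is true.
  b (successors {b, h, i}): φ is true.
  c (successors {c, e, f, g}): φ is true.
  d (successors {a, e, i}): φ is true.
  e (successors {c, d, e, f, g, i}): φ is true.
  f (successors {a, c, e, f, h}): φ is true.
  g (successors {c, e, i}): φ is true.
  h (successors {a, b, f, i}): φ is true.
  i (successors {a, b, d, e, g, h}): φ is true.
For instance, at a:
  At a: □□□(r ∨ ◇q) is false, so ¬□□□(r ∨ ◇q) is true.
    At a: □□□(r ∨ ◇q) requires □□(r ∨ ◇q) at every successor {d, f, h, i}.
      □□(r ∨ ◇q) fails at d, so □□□(r ∨ ◇q) is false at a.
Satisfying worlds: {a, b, c, d, e, f, g, h, i}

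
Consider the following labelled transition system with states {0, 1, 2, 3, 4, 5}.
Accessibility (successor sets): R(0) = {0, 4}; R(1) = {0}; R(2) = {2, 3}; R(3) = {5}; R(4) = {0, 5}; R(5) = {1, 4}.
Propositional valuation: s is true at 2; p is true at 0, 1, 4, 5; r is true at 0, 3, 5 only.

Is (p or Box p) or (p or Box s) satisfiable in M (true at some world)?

Yes

Let φ = (p or Box p) or (p or Box s). Evaluate φ at each world:
  0 (successors {0, 4}): φ is true.
  1 (successors {0}): φ is true.
  2 (successors {2, 3}): φ is false.
  3 (successors {5}): φ is true.
  4 (successors {0, 5}): φ is true.
  5 (successors {1, 4}): φ is true.
Detail at 0 (witness):
  At 0: p or Box p is true, p or Box s is true, so (p or Box p) or (p or Box s) is true.
    At 0: p is true, Box p is true, so p or Box p is true.
      At 0: Box p requires p at every successor {0, 4}.
        At 0: p is true.
        At 4: p is true.
      So Box p is true at 0.
    At 0: p is true, Box s is false, so p or Box s is true.
      At 0: Box s requires s at every successor {0, 4}.
        s fails at 0, so Box s is false at 0.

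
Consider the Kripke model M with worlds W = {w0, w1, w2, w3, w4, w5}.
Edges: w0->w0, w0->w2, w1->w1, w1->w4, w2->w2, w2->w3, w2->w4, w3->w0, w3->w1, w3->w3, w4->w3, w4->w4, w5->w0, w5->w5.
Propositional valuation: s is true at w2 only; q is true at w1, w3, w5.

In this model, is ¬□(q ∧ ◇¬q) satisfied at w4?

Yes

At w4: □(q ∧ ◇¬q) is false, so ¬□(q ∧ ◇¬q) is true.
  At w4: □(q ∧ ◇¬q) requires q ∧ ◇¬q at every successor {w3, w4}.
    q ∧ ◇¬q fails at w4, so □(q ∧ ◇¬q) is false at w4.
      At w4: q is false, ◇¬q is true, so q ∧ ◇¬q is false.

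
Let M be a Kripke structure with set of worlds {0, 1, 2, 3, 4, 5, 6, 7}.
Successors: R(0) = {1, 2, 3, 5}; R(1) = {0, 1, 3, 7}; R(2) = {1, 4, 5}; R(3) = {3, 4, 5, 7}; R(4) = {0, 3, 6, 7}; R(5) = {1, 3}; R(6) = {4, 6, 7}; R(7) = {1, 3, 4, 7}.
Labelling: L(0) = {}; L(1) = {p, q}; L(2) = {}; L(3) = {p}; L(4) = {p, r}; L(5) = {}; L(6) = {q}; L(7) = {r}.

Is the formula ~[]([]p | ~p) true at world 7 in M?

Yes

At 7: []([]p | ~p) is false, so ~[]([]p | ~p) is true.
  At 7: []([]p | ~p) requires []p | ~p at every successor {1, 3, 4, 7}.
    []p | ~p fails at 1, so []([]p | ~p) is false at 7.
      At 1: []p is false, ~p is false, so []p | ~p is false.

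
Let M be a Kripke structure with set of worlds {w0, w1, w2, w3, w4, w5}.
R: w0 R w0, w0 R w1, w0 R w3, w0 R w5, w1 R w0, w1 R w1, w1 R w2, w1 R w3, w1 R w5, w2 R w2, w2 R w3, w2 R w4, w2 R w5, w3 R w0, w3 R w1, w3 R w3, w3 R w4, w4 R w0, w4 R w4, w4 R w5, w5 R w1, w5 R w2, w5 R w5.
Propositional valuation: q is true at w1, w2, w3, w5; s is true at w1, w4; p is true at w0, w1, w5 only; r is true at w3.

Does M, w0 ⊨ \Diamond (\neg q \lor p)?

Yes

At w0: \Diamond (\neg q \lor p) requires \neg q \lor p at some successor in {w0, w1, w3, w5}.
  \neg q \lor p holds at w0, so \Diamond (\neg q \lor p) is true at w0.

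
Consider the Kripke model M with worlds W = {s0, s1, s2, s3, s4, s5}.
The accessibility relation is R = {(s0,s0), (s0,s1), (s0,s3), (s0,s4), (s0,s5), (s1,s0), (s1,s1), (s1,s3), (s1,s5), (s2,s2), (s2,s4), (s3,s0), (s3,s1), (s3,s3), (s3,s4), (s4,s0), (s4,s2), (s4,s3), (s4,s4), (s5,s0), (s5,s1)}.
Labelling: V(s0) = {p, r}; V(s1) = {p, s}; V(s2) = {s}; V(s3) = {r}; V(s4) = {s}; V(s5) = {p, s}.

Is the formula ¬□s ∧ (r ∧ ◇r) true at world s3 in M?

Yes

At s3: ¬□s is true, r ∧ ◇r is true, so ¬□s ∧ (r ∧ ◇r) is true.
  At s3: □s is false, so ¬□s is true.
    At s3: □s requires s at every successor {s0, s1, s3, s4}.
      s fails at s0, so □s is false at s3.
  At s3: r is true, ◇r is true, so r ∧ ◇r is true.
    At s3: ◇r requires r at some successor in {s0, s1, s3, s4}.
      r holds at s0, so ◇r is true at s3.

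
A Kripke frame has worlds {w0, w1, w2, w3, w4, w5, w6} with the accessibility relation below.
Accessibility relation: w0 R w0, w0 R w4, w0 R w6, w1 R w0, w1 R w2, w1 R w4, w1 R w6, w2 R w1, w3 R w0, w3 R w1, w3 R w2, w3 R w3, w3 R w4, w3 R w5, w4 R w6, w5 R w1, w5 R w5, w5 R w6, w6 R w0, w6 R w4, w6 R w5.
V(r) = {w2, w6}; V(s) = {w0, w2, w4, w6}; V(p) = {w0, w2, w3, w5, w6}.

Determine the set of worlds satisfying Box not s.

w2

Let φ = Box not s. Evaluate φ at each world:
  w0 (successors {w0, w4, w6}): φ is false.
  w1 (successors {w0, w2, w4, w6}): φ is false.
  w2 (successors {w1}): φ is true.
  w3 (successors {w0, w1, w2, w3, w4, w5}): φ is false.
  w4 (successors {w6}): φ is false.
  w5 (successors {w1, w5, w6}): φ is false.
  w6 (successors {w0, w4, w5}): φ is false.
For instance, at w4:
  At w4: Box not s requires not s at every successor {w6}.
    not s fails at w6, so Box not s is false at w4.
Satisfying worlds: {w2}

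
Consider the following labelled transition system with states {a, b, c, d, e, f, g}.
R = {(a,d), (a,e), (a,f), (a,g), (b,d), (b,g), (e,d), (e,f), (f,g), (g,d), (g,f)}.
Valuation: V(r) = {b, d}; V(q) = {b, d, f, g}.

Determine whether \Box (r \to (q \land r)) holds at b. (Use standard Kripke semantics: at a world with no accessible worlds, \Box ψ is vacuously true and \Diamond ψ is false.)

At b: \Box (r \to (q \land r)) requires r \to (q \land r) at every successor {d, g}.
  At d: r \to (q \land r) is true.
  At g: r \to (q \land r) is true.
So \Box (r \to (q \land r)) is true at b.

Yes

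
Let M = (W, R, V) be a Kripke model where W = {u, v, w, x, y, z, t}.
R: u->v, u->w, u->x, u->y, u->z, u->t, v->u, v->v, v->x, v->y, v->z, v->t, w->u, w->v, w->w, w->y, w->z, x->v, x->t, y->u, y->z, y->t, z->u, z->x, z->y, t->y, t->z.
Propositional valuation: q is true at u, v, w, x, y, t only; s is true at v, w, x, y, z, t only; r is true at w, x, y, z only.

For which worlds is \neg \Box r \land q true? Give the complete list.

Recall that \Box ψ holds at a world iff ψ holds at every accessible world, and \Diamond ψ holds iff ψ holds at some accessible world.
Let φ = \neg \Box r \land q. Evaluate φ at each world:
  u (successors {v, w, x, y, z, t}): φ is true.
  v (successors {u, v, x, y, z, t}): φ is true.
  w (successors {u, v, w, y, z}): φ is true.
  x (successors {v, t}): φ is true.
  y (successors {u, z, t}): φ is true.
  z (successors {u, x, y}): φ is false.
  t (successors {y, z}): φ is false.
For instance, at u:
  At u: \neg \Box r is true, q is true, so \neg \Box r \land q is true.
    At u: \Box r is false, so \neg \Box r is true.
      At u: \Box r requires r at every successor {v, w, x, y, z, t}.
        r fails at v, so \Box r is false at u.
Satisfying worlds: {u, v, w, x, y}

u, v, w, x, y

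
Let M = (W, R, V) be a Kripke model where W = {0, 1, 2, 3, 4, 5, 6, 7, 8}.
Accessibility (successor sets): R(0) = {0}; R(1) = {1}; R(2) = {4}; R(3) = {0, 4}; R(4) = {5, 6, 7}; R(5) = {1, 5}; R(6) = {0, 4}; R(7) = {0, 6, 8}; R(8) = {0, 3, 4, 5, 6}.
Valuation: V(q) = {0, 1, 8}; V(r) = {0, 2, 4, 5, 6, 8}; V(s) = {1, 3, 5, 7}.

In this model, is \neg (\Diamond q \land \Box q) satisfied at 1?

Recall that \Box ψ holds at a world iff ψ holds at every accessible world, and \Diamond ψ holds iff ψ holds at some accessible world.
At 1: \Diamond q \land \Box q is true, so \neg (\Diamond q \land \Box q) is false.
  At 1: \Diamond q is true, \Box q is true, so \Diamond q \land \Box q is true.
    At 1: \Diamond q requires q at some successor in {1}.
      q holds at 1, so \Diamond q is true at 1.
    At 1: \Box q requires q at every successor {1}.
      At 1: q is true.
    So \Box q is true at 1.

No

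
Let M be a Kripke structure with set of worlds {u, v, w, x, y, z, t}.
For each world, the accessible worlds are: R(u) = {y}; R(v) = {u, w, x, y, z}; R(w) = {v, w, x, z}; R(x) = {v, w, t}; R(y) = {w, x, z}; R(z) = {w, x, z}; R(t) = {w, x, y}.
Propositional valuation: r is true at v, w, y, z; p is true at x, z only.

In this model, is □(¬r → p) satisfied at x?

No

Recall that □ψ holds at a world iff ψ holds at every accessible world, and ◇ψ holds iff ψ holds at some accessible world.
At x: □(¬r → p) requires ¬r → p at every successor {v, w, t}.
  ¬r → p fails at t, so □(¬r → p) is false at x.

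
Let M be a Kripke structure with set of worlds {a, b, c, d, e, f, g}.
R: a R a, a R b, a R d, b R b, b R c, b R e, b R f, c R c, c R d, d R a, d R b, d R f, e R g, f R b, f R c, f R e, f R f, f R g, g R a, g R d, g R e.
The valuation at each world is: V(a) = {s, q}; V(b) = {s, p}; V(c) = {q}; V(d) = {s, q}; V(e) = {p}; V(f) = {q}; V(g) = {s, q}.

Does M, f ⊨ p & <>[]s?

Recall that []ψ holds at a world iff ψ holds at every accessible world, and <>ψ holds iff ψ holds at some accessible world.
At f: p is false, <>[]s is true, so p & <>[]s is false.
  At f: <>[]s requires []s at some successor in {b, c, e, f, g}.
    []s holds at e, so <>[]s is true at f.
      At e: []s requires s at every successor {g}.
        At g: s is true.
      So []s is true at e.

No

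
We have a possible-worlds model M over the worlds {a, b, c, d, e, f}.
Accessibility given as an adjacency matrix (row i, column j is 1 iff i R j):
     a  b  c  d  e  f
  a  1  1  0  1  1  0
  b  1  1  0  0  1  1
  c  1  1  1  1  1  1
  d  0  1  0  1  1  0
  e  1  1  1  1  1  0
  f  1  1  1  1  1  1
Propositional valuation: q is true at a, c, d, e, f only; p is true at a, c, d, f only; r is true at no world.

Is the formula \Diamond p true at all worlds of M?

Yes

Recall that \Diamond ψ holds at a world iff ψ holds at some accessible world.
Let φ = \Diamond p. Evaluate φ at each world:
  a (successors {a, b, d, e}): φ is true.
  b (successors {a, b, e, f}): φ is true.
  c (successors {a, b, c, d, e, f}): φ is true.
  d (successors {b, d, e}): φ is true.
  e (successors {a, b, c, d, e}): φ is true.
  f (successors {a, b, c, d, e, f}): φ is true.
For instance, at e:
  At e: \Diamond p requires p at some successor in {a, b, c, d, e}.
    p holds at a, so \Diamond p is true at e.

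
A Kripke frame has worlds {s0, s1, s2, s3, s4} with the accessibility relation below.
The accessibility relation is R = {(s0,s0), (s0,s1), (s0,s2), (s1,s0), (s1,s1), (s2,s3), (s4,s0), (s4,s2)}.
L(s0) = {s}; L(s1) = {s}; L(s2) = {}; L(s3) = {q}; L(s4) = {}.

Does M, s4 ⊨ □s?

No

At s4: □s requires s at every successor {s0, s2}.
  s fails at s2, so □s is false at s4.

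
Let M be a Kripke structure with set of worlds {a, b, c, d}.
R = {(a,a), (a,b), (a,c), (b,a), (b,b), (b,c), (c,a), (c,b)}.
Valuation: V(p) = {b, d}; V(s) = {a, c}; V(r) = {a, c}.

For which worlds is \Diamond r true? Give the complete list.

a, b, c

Recall that \Diamond ψ holds at a world iff ψ holds at some accessible world.
Let φ = \Diamond r. Evaluate φ at each world:
  a (successors {a, b, c}): φ is true.
  b (successors {a, b, c}): φ is true.
  c (successors {a, b}): φ is true.
  d (successors ∅): φ is false.
For instance, at a:
  At a: \Diamond r requires r at some successor in {a, b, c}.
    r holds at a, so \Diamond r is true at a.
Satisfying worlds: {a, b, c}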